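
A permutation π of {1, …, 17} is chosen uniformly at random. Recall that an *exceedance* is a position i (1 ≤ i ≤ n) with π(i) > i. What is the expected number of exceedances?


Write X = Σ_{i=1}^{17} X_i, where X_i = 1_{π(i) > i}.
For each fixed i, π(i) is uniform over {1, …, 17} (marginal of a uniform permutation), so P[π(i) > i] = (n − i)/n. Summing: Σ_{i=1}^{17} (n − i)/n = (0 + 1 + … + 16)/17 = 17(17 − 1)/(2·17) = (17 − 1)/2.
Hence E[X] = Σ_{i=1}^{17} (17 − i)/17 = 8 ≈ 8.000000.

E[X] = 8 = 8.000000.


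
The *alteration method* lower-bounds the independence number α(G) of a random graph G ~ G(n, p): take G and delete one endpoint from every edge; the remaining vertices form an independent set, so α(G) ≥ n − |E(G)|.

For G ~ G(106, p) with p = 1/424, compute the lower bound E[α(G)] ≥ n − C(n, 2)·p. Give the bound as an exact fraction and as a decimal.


E[|E(G)|] = C(106, 2)·p = 5565 · (1/424) = 105/8.
E[α(G)] ≥ n − E[|E(G)|] = 106 − 105/8 = 743/8.
Numerically: ≈ 92.875000.
(This is only a lower bound; the true E[α(G)] may be larger.)

E[α(G)] ≥ 743/8 ≈ 92.875000.


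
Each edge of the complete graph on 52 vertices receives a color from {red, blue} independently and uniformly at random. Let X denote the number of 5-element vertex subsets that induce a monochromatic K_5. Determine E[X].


Let X = Σ_S X_S over the C(52, 5) = 2598960 subsets S of size 5, where X_S = 1 if the K_5 on S is monochromatic.
For a fixed S, the K_5 on S has C(5, 2) = 10 edges. P[all 10 edges red] = (1/2)^10, and likewise for blue, so P[monochromatic] = 2·(1/2)^10 = 2^{1 − 10} = 1/512.
By linearity of expectation: E[X] = C(52, 5) · 2^{1 − 10} = 2598960 · 1/512 = 162435/32.
Numerically: E[X] ≈ 5076.094.

E[X] = C(52,5)·2^(1−C(5,2)) = 162435/32 ≈ 5076.094.


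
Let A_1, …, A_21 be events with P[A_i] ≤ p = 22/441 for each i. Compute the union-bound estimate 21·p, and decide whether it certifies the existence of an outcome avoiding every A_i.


Union bound: P[∪_{i=1}^{21} A_i] ≤ Σ_i P[A_i] ≤ 21·p = 21·(22/441) = 22/21.
Numerically: 22/21 ≈ 1.0476190.
Is 22/21 < 1? NO.
Since the bound 22/21 is ≥ 1, the union bound is uninformative here; it does NOT by itself certify existence.

21·p = 22/21 ≈ 1.0476190; existence NOT certified by the union bound.


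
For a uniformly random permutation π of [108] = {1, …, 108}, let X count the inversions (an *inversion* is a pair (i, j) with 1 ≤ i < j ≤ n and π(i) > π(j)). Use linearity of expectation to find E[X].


Write X = Σ X_I over the C(108, 2) = 5778 pairs i < j, with X_I the indicator of one inversion.
There are 5778 indicators.
For each fixed pair i < j, the values π(i) and π(j) are two distinct elements of {1, …, 108} in uniformly random order; by symmetry P[π(i) > π(j)] = 1/2.
By linearity: E[X] = 5778 · (1/2) = C(108, 2) · (1/2) = 5778/2 = 2889 ≈ 2889.000000.

E[X] = 2889 = 2889.000000.


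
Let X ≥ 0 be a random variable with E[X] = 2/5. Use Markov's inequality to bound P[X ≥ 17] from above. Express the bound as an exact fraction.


μ = E[X] = 2/5, a = 17.
Markov: P[X ≥ 17] ≤ μ/a = (2/5)/17 = 2/85.
Numerically: ≈ 0.0235.
(Since a = 17 > μ = 0.4000, the bound 2/85 is < 1 and informative.)

P[X ≥ 17] ≤ 2/85 ≈ 0.0235.


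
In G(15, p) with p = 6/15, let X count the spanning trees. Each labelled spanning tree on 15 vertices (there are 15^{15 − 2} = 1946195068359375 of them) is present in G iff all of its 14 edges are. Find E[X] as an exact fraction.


K_15 has 15^{15 − 2} = 1946195068359375 labelled spanning trees.
For each such spanning tree H, let X_H = 1 if all 14 edges of H are present in G. Then P[X_H = 1] = p^{14} = (2/5)^{14} = 16384/6103515625.
Summing the indicators: E[X] = Σ_H E[X_H] = 1946195068359375 · p^{14} = 1946195068359375 · 16384/6103515625 = 26121388032/5.
Numerically: E[X] ≈ 5.2243e+09.

E[X] = 1946195068359375 · (2/5)^{14} = 26121388032/5 ≈ 5.2243e+09.


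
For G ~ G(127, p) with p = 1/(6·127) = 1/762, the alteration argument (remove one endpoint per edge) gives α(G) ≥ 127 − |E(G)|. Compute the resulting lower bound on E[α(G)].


E[|E(G)|] = C(127, 2)·p = 8001 · (1/762) = 21/2.
E[α(G)] ≥ n − E[|E(G)|] = 127 − 21/2 = 233/2.
Numerically: ≈ 116.500000.
(This is only a lower bound; the true E[α(G)] may be larger.)

E[α(G)] ≥ 233/2 ≈ 116.500000.


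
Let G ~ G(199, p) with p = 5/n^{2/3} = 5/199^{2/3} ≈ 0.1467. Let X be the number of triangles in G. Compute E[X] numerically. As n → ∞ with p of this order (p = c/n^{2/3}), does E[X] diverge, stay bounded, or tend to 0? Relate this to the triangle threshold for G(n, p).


Number of potential triangles: C(199, 3) = 1293699.
Each occurs with probability p³ ≈ (0.1467)³ ≈ 3.156486e-03.
By linearity: E[X] = C(199, 3)·p³ ≈ 1293699 · 3.156486e-03 ≈ 4083.5427.
Since α = 2/3 < 1, p = c/n^{2/3} ≫ 1/n is above the triangle threshold p ~ 1/n. Asymptotically E[X] ~ (c³/6)·n^{3(1−α)} = (5³/6)·n^{1} → ∞; triangles are abundant w.h.p.

E[X] ≈ 4083.5427; in regime p = Θ(1/n^{2/3}) E[X] diverges (above the triangle threshold p ~ 1/n).


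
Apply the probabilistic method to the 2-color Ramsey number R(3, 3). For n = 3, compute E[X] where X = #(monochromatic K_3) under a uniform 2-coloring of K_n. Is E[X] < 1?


E[X] = C(3, 3) · 2^{1 − 3} = 1 · 2^{−2} = 1/4.
As a reduced fraction: E[X] = 1/4 ≈ 0.25000.
Is E[X] < 1? YES.
Since E[X] < 1, there exists a 2-coloring of K_{3} with no monochromatic K_3; hence R(3, 3) > 3.

E[X] = 1/4 ≈ 0.25000; E[X] < 1, so R(3, 3) > 3.


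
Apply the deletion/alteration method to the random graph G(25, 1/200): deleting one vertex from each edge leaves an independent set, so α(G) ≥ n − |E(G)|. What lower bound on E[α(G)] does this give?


E[|E(G)|] = C(25, 2)·p = 300 · (1/200) = 3/2.
E[α(G)] ≥ n − E[|E(G)|] = 25 − 3/2 = 47/2.
Numerically: ≈ 23.500000.
(This is only a lower bound; the true E[α(G)] may be larger.)

E[α(G)] ≥ 47/2 ≈ 23.500000.


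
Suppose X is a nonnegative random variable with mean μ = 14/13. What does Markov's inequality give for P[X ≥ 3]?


μ = E[X] = 14/13, a = 3.
Markov: P[X ≥ 3] ≤ μ/a = (14/13)/3 = 14/39.
Numerically: ≈ 0.358974.
(Since a = 3 > μ = 1.076923, the bound 14/39 is < 1 and informative.)

P[X ≥ 3] ≤ 14/39 ≈ 0.358974.


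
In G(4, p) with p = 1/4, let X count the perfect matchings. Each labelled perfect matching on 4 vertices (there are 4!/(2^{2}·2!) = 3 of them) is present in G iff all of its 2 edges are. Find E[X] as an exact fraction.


K_4 has 4!/(2^{2}·2!) = 3 labelled perfect matchings.
For each such perfect matching H, let X_H = 1 if all 2 edges of H are present in G. Then P[X_H = 1] = p^{2} = (1/4)^{2} = 1/16.
By linearity: E[X] = Σ_H E[X_H] = 3 · p^{2} = 3 · 1/16 = 3/16.
Numerically: E[X] ≈ 0.188.

E[X] = 3 · (1/4)^{2} = 3/16 ≈ 0.188.


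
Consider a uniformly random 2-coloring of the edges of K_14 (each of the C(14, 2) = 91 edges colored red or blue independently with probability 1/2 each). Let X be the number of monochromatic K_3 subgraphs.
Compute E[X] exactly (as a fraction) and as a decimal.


Let X = Σ_S X_S over the C(14, 3) = 364 subsets S of size 3, where X_S = 1 if the K_3 on S is monochromatic.
For a fixed S, the K_3 on S has C(3, 2) = 3 edges. P[all 3 edges red] = (1/2)^3, and likewise for blue, so P[monochromatic] = 2·(1/2)^3 = 2^{1 − 3} = 1/4.
Summing: E[X] = C(14, 3) · 2^{1 − 3} = 364 · 1/4 = 91.
Numerically: E[X] ≈ 91.000.

E[X] = C(14,3)·2^(1−C(3,2)) = 91 ≈ 91.000.


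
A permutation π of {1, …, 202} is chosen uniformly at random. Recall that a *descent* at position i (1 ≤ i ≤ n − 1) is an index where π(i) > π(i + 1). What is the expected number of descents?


Write X = Σ X_I over i = 1, …, 201, with X_I the indicator of one descent.
There are 201 indicators.
For each fixed i, the pair (π(i), π(i+1)) is a uniformly random ordered pair of distinct values from {1, …, 202}; by symmetry P[π(i) > π(i+1)] = 1/2.
By linearity: E[X] = 201 · (1/2) = (202 − 1) · (1/2) = 201/2 ≈ 100.50000.

E[X] = 201/2 = 100.50000.


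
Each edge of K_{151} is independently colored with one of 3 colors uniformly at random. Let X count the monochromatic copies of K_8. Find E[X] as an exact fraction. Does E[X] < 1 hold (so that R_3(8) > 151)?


E[X] = C(151, 8) · 3^{1 − 28} = 5551321138650 · 3^{−27} = 5551321138650/7625597484987.
As a reduced fraction: E[X] = 616813459850/847288609443 ≈ 0.7280.
Is E[X] < 1? YES.
Since E[X] < 1, there exists a 3-coloring of K_{151} with no monochromatic K_8; hence R_3(8) > 151.

E[X] = 616813459850/847288609443 ≈ 0.7280; E[X] < 1, so R_3(8) > 151.


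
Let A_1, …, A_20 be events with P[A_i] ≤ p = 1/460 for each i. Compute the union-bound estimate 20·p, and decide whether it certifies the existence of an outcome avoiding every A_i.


Union bound: P[∪_{i=1}^{20} A_i] ≤ Σ_i P[A_i] ≤ 20·p = 20·(1/460) = 1/23.
Numerically: 1/23 ≈ 0.043478.
Is 1/23 < 1? YES.
Since P[∪ A_i] ≤ 1/23 < 1, the complement has P[∩ A_i^c] ≥ 1 − 1/23 = 22/23 > 0, so some outcome avoids every A_i.

20·p = 1/23 ≈ 0.043478; existence CERTIFIED by the union bound.


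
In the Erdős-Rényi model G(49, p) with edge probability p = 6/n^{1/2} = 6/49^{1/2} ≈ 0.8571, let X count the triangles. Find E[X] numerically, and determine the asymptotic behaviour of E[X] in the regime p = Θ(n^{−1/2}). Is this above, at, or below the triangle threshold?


Number of potential triangles: C(49, 3) = 18424.
Each occurs with probability p³ ≈ (0.8571)³ ≈ 6.297376e-01.
By linearity: E[X] = C(49, 3)·p³ ≈ 18424 · 6.297376e-01 ≈ 11602.2857.
Since α = 1/2 < 1, p = c/n^{1/2} ≫ 1/n is above the triangle threshold p ~ 1/n. Asymptotically E[X] ~ (c³/6)·n^{3(1−α)} = (6³/6)·n^{1.5} → ∞; triangles are abundant w.h.p.

E[X] ≈ 11602.2857; in regime p = Θ(1/n^{1/2}) E[X] diverges (above the triangle threshold p ~ 1/n).


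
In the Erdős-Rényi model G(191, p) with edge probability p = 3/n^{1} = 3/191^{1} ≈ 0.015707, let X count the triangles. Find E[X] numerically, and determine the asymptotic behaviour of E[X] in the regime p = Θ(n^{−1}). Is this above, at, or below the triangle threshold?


Number of potential triangles: C(191, 3) = 1143135.
Each occurs with probability p³ ≈ (0.015707)³ ≈ 3.8749282e-06.
By linearity: E[X] = C(191, 3)·p³ ≈ 1143135 · 3.8749282e-06 ≈ 4.42957.
Here α = 1, so p = 3/n is exactly at the triangle threshold p ~ 1/n. Asymptotically E[X] → c³/6 = 3³/6 = 9/2 ≈ 4.50000, a bounded constant. In this regime the triangle count is asymptotically Poisson(c³/6).

E[X] ≈ 4.42957; in regime p = Θ(1/n^{1}) E[X] stays bounded (at the triangle threshold p ~ 1/n).


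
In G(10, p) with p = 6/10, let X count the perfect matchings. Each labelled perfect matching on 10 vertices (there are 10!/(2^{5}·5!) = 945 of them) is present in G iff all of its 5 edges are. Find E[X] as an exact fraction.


K_10 has 10!/(2^{5}·5!) = 945 labelled perfect matchings.
For each such perfect matching H, let X_H = 1 if all 5 edges of H are present in G. Then P[X_H = 1] = p^{5} = (3/5)^{5} = 243/3125.
By linearity of expectation: E[X] = Σ_H E[X_H] = 945 · p^{5} = 945 · 243/3125 = 45927/625.
Numerically: E[X] ≈ 73.483.

E[X] = 945 · (3/5)^{5} = 45927/625 ≈ 73.483.


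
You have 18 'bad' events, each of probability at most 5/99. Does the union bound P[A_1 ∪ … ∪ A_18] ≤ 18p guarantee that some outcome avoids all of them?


Union bound: P[∪_{i=1}^{18} A_i] ≤ Σ_i P[A_i] ≤ 18·p = 18·(5/99) = 10/11.
Numerically: 10/11 ≈ 0.9090909.
Is 10/11 < 1? YES.
Since P[∪ A_i] ≤ 10/11 < 1, the complement has P[∩ A_i^c] ≥ 1 − 10/11 = 1/11 > 0, so some outcome avoids every A_i.

18·p = 10/11 ≈ 0.9090909; existence CERTIFIED by the union bound.


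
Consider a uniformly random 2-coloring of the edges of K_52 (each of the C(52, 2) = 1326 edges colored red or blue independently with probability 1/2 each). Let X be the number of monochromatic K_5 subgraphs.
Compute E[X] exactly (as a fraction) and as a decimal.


Let X = Σ_S X_S over the C(52, 5) = 2598960 subsets S of size 5, where X_S = 1 if the K_5 on S is monochromatic.
For a fixed S, the K_5 on S has C(5, 2) = 10 edges. P[all 10 edges red] = (1/2)^10, and likewise for blue, so P[monochromatic] = 2·(1/2)^10 = 2^{1 − 10} = 1/512.
By linearity: E[X] = C(52, 5) · 2^{1 − 10} = 2598960 · 1/512 = 162435/32.
Numerically: E[X] ≈ 5076.093750.

E[X] = C(52,5)·2^(1−C(5,2)) = 162435/32 ≈ 5076.093750.


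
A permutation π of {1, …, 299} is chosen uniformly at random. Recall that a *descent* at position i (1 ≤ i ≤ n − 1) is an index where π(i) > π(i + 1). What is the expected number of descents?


Write X = Σ X_I over i = 1, …, 298, with X_I the indicator of one descent.
There are 298 indicators.
For each fixed i, the pair (π(i), π(i+1)) is a uniformly random ordered pair of distinct values from {1, …, 299}; by symmetry P[π(i) > π(i+1)] = 1/2.
By linearity: E[X] = 298 · (1/2) = (299 − 1) · (1/2) = 149 ≈ 149.000.

E[X] = 149 = 149.000.


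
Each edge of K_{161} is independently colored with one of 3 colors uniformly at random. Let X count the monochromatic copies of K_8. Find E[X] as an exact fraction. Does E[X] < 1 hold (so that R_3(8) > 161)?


E[X] = C(161, 8) · 3^{1 − 28} = 9383313279340 · 3^{−27} = 9383313279340/7625597484987.
As a reduced fraction: E[X] = 9383313279340/7625597484987 ≈ 1.2305020.
Is E[X] < 1? NO.
Since E[X] ≥ 1, the first-moment bound is inconclusive at n = 161; it does NOT by itself certify R_3(8) > 161.

E[X] = 9383313279340/7625597484987 ≈ 1.2305020; E[X] ≥ 1; first-moment method inconclusive here.


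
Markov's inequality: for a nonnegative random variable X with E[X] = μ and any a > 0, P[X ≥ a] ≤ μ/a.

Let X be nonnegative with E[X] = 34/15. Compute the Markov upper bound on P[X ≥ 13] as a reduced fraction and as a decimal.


μ = E[X] = 34/15, a = 13.
Markov: P[X ≥ 13] ≤ μ/a = (34/15)/13 = 34/195.
Numerically: ≈ 0.174.
(Since a = 13 > μ = 2.267, the bound 34/195 is < 1 and informative.)

P[X ≥ 13] ≤ 34/195 ≈ 0.174.


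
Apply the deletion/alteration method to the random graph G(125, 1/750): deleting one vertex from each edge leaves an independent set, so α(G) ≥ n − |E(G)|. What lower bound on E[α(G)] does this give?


E[|E(G)|] = C(125, 2)·p = 7750 · (1/750) = 31/3.
E[α(G)] ≥ n − E[|E(G)|] = 125 − 31/3 = 344/3.
Numerically: ≈ 114.667.
(This is only a lower bound; the true E[α(G)] may be larger.)

E[α(G)] ≥ 344/3 ≈ 114.667.


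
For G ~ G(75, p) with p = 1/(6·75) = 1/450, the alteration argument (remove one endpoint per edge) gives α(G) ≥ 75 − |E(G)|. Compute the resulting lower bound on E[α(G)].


E[|E(G)|] = C(75, 2)·p = 2775 · (1/450) = 37/6.
E[α(G)] ≥ n − E[|E(G)|] = 75 − 37/6 = 413/6.
Numerically: ≈ 68.833333.
(This is only a lower bound; the true E[α(G)] may be larger.)

E[α(G)] ≥ 413/6 ≈ 68.833333.


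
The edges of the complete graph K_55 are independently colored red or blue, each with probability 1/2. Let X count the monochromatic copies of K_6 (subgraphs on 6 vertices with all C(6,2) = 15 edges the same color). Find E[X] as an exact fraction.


Let X = Σ_S X_S over the C(55, 6) = 28989675 subsets S of size 6, where X_S = 1 if the K_6 on S is monochromatic.
For a fixed S, the K_6 on S has C(6, 2) = 15 edges. P[all 15 edges red] = (1/2)^15, and likewise for blue, so P[monochromatic] = 2·(1/2)^15 = 2^{1 − 15} = 1/16384.
Summing: E[X] = C(55, 6) · 2^{1 − 15} = 28989675 · 1/16384 = 28989675/16384.
Numerically: E[X] ≈ 1769.389.

E[X] = C(55,6)·2^(1−C(6,2)) = 28989675/16384 ≈ 1769.389.


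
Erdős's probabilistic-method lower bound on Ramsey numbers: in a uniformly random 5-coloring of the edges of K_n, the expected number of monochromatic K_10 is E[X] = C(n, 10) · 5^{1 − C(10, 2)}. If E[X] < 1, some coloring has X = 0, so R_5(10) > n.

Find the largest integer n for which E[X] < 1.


We need C(n, 10) · 5^{1 − 45} < 1, i.e. C(n, 10) < 5^{45 − 1} = 5684341886080801486968994140625.
Check values of n near the boundary:
  n = 5389: C(5389, 10) = 5645340767466558997768874792926; 5645340767466558997768874792926 < 5684341886080801486968994140625? YES
  n = 5390: C(5390, 10) = 5655833965919099070255434039753; 5655833965919099070255434039753 < 5684341886080801486968994140625? YES
  n = 5391: C(5391, 10) = 5666344714787188828795213697883; 5666344714787188828795213697883 < 5684341886080801486968994140625? YES
  n = 5392: C(5392, 10) = 5676873040158402483252283957448; 5676873040158402483252283957448 < 5684341886080801486968994140625? YES
  n = 5393: C(5393, 10) = 5687418968154238267170642278008; 5687418968154238267170642278008 < 5684341886080801486968994140625? NO
The largest n with C(n, 10) < 5684341886080801486968994140625 is n = 5392 (where E[X] = 5676873040158402483252283957448/5684341886080801486968994140625 ≈ 0.9987). Hence R_5(10) > 5392, i.e. R_5(10) ≥ 5393.

Largest n = 5392; hence R_5(10) > 5392.


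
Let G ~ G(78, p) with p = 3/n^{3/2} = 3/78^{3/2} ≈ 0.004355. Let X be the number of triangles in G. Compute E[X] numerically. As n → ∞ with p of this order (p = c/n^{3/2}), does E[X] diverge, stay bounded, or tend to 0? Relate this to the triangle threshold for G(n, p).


Number of potential triangles: C(78, 3) = 76076.
Each occurs with probability p³ ≈ (0.004355)³ ≈ 8.259201e-08.
By linearity: E[X] = C(78, 3)·p³ ≈ 76076 · 8.259201e-08 ≈ 0.0063.
Since α = 3/2 > 1, p = c/n^{3/2} = o(1/n) is below the triangle threshold p ~ 1/n. Asymptotically E[X] ~ (c³/6)·n^{3(1−α)} = (3³/6)·n^{-1.5} → 0, so by Markov's inequality G has no triangles w.h.p.

E[X] ≈ 0.0063; in regime p = Θ(1/n^{3/2}) E[X] tends to 0 (below the triangle threshold p ~ 1/n).


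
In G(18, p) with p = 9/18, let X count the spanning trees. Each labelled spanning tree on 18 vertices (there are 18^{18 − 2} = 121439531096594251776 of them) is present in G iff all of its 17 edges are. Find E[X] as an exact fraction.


K_18 has 18^{18 − 2} = 121439531096594251776 labelled spanning trees.
For each such spanning tree H, let X_H = 1 if all 17 edges of H are present in G. Then P[X_H = 1] = p^{17} = (1/2)^{17} = 1/131072.
By linearity of expectation: E[X] = Σ_H E[X_H] = 121439531096594251776 · p^{17} = 121439531096594251776 · 1/131072 = 1853020188851841/2.
Numerically: E[X] ≈ 9.2651e+14.

E[X] = 121439531096594251776 · (1/2)^{17} = 1853020188851841/2 ≈ 9.2651e+14.


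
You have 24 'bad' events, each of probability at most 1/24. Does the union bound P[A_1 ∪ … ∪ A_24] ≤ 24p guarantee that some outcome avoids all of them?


Union bound: P[∪_{i=1}^{24} A_i] ≤ Σ_i P[A_i] ≤ 24·p = 24·(1/24) = 1.
Numerically: 1 ≈ 1.000000.
Is 1 < 1? NO.
Since the bound 1 is ≥ 1, the union bound is uninformative here; it does NOT by itself certify existence.

24·p = 1 ≈ 1.000000; existence NOT certified by the union bound.


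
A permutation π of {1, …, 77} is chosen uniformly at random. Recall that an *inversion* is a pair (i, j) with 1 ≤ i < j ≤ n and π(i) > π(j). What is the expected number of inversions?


Write X = Σ X_I over the C(77, 2) = 2926 pairs i < j, with X_I the indicator of one inversion.
There are 2926 indicators.
For each fixed pair i < j, the values π(i) and π(j) are two distinct elements of {1, …, 77} in uniformly random order; by symmetry P[π(i) > π(j)] = 1/2.
By linearity: E[X] = 2926 · (1/2) = C(77, 2) · (1/2) = 2926/2 = 1463 ≈ 1463.0000.

E[X] = 1463 = 1463.0000.


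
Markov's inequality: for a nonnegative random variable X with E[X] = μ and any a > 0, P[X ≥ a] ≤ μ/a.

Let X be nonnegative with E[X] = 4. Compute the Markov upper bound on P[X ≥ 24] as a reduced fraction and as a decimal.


μ = E[X] = 4, a = 24.
Markov: P[X ≥ 24] ≤ μ/a = (4)/24 = 1/6.
Numerically: ≈ 0.1667.
(Since a = 24 > μ = 4.0000, the bound 1/6 is < 1 and informative.)

P[X ≥ 24] ≤ 1/6 ≈ 0.1667.


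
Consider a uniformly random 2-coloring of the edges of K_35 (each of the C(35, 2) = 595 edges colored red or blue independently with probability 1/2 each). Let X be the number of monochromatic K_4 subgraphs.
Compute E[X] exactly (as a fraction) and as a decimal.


Let X = Σ_S X_S over the C(35, 4) = 52360 subsets S of size 4, where X_S = 1 if the K_4 on S is monochromatic.
For a fixed S, the K_4 on S has C(4, 2) = 6 edges. P[all 6 edges red] = (1/2)^6, and likewise for blue, so P[monochromatic] = 2·(1/2)^6 = 2^{1 − 6} = 1/32.
By linearity of expectation: E[X] = C(35, 4) · 2^{1 − 6} = 52360 · 1/32 = 6545/4.
Numerically: E[X] ≈ 1636.25000.

E[X] = C(35,4)·2^(1−C(4,2)) = 6545/4 ≈ 1636.25000.


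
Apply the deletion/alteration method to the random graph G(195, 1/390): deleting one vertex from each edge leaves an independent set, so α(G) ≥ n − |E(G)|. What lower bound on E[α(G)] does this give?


E[|E(G)|] = C(195, 2)·p = 18915 · (1/390) = 97/2.
E[α(G)] ≥ n − E[|E(G)|] = 195 − 97/2 = 293/2.
Numerically: ≈ 146.50000.
(This is only a lower bound; the true E[α(G)] may be larger.)

E[α(G)] ≥ 293/2 ≈ 146.50000.


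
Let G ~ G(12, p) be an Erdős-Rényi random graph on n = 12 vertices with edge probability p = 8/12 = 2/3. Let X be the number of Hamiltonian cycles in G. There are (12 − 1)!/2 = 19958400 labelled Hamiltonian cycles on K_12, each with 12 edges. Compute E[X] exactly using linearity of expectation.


K_12 has (12 − 1)!/2 = 19958400 labelled Hamiltonian cycles.
For each such Hamiltonian cycle H, let X_H = 1 if all 12 edges of H are present in G. Then P[X_H = 1] = p^{12} = (2/3)^{12} = 4096/531441.
By linearity of expectation: E[X] = Σ_H E[X_H] = 19958400 · p^{12} = 19958400 · 4096/531441 = 1009254400/6561.
Numerically: E[X] ≈ 1.538e+05.

E[X] = 19958400 · (2/3)^{12} = 1009254400/6561 ≈ 1.538e+05.


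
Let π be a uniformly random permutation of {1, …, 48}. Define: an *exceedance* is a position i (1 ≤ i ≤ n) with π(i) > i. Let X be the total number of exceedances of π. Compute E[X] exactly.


Write X = Σ_{i=1}^{48} X_i, where X_i = 1_{π(i) > i}.
For each fixed i, π(i) is uniform over {1, …, 48} (marginal of a uniform permutation), so P[π(i) > i] = (n − i)/n. Summing: Σ_{i=1}^{48} (n − i)/n = (0 + 1 + … + 47)/48 = 48(48 − 1)/(2·48) = (48 − 1)/2.
Hence E[X] = Σ_{i=1}^{48} (48 − i)/48 = 47/2 ≈ 23.50000.

E[X] = 47/2 = 23.50000.


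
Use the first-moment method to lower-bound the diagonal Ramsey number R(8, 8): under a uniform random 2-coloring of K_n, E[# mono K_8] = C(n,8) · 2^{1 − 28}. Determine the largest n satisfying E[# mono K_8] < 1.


We need C(n, 8) · 2^{1 − 28} < 1, i.e. C(n, 8) < 2^{28 − 1} = 134217728.
Check values of n near the boundary:
  n = 36: C(36, 8) = 30260340; 30260340 < 134217728? YES
  n = 37: C(37, 8) = 38608020; 38608020 < 134217728? YES
  n = 38: C(38, 8) = 48903492; 48903492 < 134217728? YES
  n = 39: C(39, 8) = 61523748; 61523748 < 134217728? YES
  n = 40: C(40, 8) = 76904685; 76904685 < 134217728? YES
  n = 41: C(41, 8) = 95548245; 95548245 < 134217728? YES
  n = 42: C(42, 8) = 118030185; 118030185 < 134217728? YES
  n = 43: C(43, 8) = 145008513; 145008513 < 134217728? NO
  n = 44: C(44, 8) = 177232627; 177232627 < 134217728? NO
The largest n with C(n, 8) < 134217728 is n = 42 (where E[X] = 118030185/134217728 ≈ 0.879393). Hence R(8, 8) > 42, i.e. R(8, 8) ≥ 43.

Largest n = 42; hence R(8, 8) > 42.


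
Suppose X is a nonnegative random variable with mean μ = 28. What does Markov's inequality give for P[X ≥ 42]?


μ = E[X] = 28, a = 42.
Markov: P[X ≥ 42] ≤ μ/a = (28)/42 = 2/3.
Numerically: ≈ 0.66667.
(Since a = 42 > μ = 28.00000, the bound 2/3 is < 1 and informative.)

P[X ≥ 42] ≤ 2/3 ≈ 0.66667.


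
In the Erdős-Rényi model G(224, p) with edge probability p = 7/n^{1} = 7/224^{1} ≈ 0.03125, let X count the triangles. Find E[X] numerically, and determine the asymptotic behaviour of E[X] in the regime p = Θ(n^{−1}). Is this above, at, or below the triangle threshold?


Number of potential triangles: C(224, 3) = 1848224.
Each occurs with probability p³ ≈ (0.03125)³ ≈ 3.0517578e-05.
By linearity: E[X] = C(224, 3)·p³ ≈ 1848224 · 3.0517578e-05 ≈ 56.40332.
Here α = 1, so p = 7/n is exactly at the triangle threshold p ~ 1/n. Asymptotically E[X] → c³/6 = 7³/6 = 343/6 ≈ 57.16667, a bounded constant. In this regime the triangle count is asymptotically Poisson(c³/6).

E[X] ≈ 56.40332; in regime p = Θ(1/n^{1}) E[X] stays bounded (at the triangle threshold p ~ 1/n).


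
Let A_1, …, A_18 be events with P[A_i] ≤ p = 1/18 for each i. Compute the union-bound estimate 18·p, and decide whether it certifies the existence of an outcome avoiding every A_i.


Union bound: P[∪_{i=1}^{18} A_i] ≤ Σ_i P[A_i] ≤ 18·p = 18·(1/18) = 1.
Numerically: 1 ≈ 1.0000.
Is 1 < 1? NO.
Since the bound 1 is ≥ 1, the union bound is uninformative here; it does NOT by itself certify existence.

18·p = 1 ≈ 1.0000; existence NOT certified by the union bound.


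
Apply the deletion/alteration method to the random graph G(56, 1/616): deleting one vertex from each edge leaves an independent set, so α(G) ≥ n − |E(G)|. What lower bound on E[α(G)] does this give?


E[|E(G)|] = C(56, 2)·p = 1540 · (1/616) = 5/2.
E[α(G)] ≥ n − E[|E(G)|] = 56 − 5/2 = 107/2.
Numerically: ≈ 53.500.
(This is only a lower bound; the true E[α(G)] may be larger.)

E[α(G)] ≥ 107/2 ≈ 53.500.


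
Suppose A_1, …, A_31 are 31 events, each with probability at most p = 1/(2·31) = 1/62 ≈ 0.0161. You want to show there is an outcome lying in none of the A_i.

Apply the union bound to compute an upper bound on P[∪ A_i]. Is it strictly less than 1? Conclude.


Union bound: P[∪_{i=1}^{31} A_i] ≤ Σ_i P[A_i] ≤ 31·p = 31·(1/62) = 1/2.
Numerically: 1/2 ≈ 0.5000.
Is 1/2 < 1? YES.
Since P[∪ A_i] ≤ 1/2 < 1, the complement has P[∩ A_i^c] ≥ 1 − 1/2 = 1/2 > 0, so some outcome avoids every A_i.

31·p = 1/2 ≈ 0.5000; existence CERTIFIED by the union bound.


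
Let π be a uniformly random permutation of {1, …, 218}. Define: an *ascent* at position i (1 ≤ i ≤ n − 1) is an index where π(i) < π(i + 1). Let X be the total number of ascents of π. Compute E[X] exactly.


Write X = Σ X_I over i = 1, …, 217, with X_I the indicator of one ascent.
There are 217 indicators.
For each fixed i, the pair (π(i), π(i+1)) is a uniformly random ordered pair of distinct values from {1, …, 218}; by symmetry P[π(i) < π(i+1)] = 1/2.
By linearity: E[X] = 217 · (1/2) = (218 − 1) · (1/2) = 217/2 ≈ 108.5000.

E[X] = 217/2 = 108.5000.


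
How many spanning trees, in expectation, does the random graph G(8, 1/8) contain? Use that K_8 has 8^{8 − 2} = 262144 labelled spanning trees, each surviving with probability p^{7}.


K_8 has 8^{8 − 2} = 262144 labelled spanning trees.
For each such spanning tree H, let X_H = 1 if all 7 edges of H are present in G. Then P[X_H = 1] = p^{7} = (1/8)^{7} = 1/2097152.
By linearity of expectation: E[X] = Σ_H E[X_H] = 262144 · p^{7} = 262144 · 1/2097152 = 1/8.
Numerically: E[X] ≈ 0.125.

E[X] = 262144 · (1/8)^{7} = 1/8 ≈ 0.125.


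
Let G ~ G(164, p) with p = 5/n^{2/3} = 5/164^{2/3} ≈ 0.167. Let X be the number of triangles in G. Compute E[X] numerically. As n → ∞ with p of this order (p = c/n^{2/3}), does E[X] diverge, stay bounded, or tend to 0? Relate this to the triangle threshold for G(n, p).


Number of potential triangles: C(164, 3) = 721764.
Each occurs with probability p³ ≈ (0.167)³ ≈ 4.64753e-03.
By linearity: E[X] = C(164, 3)·p³ ≈ 721764 · 4.64753e-03 ≈ 3354.421.
Since α = 2/3 < 1, p = c/n^{2/3} ≫ 1/n is above the triangle threshold p ~ 1/n. Asymptotically E[X] ~ (c³/6)·n^{3(1−α)} = (5³/6)·n^{1} → ∞; triangles are abundant w.h.p.

E[X] ≈ 3354.421; in regime p = Θ(1/n^{2/3}) E[X] diverges (above the triangle threshold p ~ 1/n).


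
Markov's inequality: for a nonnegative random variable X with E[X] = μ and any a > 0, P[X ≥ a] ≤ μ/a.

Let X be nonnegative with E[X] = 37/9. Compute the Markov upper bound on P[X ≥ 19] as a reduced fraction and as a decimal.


μ = E[X] = 37/9, a = 19.
Markov: P[X ≥ 19] ≤ μ/a = (37/9)/19 = 37/171.
Numerically: ≈ 0.216.
(Since a = 19 > μ = 4.111, the bound 37/171 is < 1 and informative.)

P[X ≥ 19] ≤ 37/171 ≈ 0.216.


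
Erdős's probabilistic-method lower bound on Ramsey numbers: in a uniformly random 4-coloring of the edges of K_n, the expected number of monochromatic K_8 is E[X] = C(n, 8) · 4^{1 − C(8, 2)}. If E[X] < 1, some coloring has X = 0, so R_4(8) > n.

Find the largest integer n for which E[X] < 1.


We need C(n, 8) · 4^{1 − 28} < 1, i.e. C(n, 8) < 4^{28 − 1} = 18014398509481984.
Check values of n near the boundary:
  n = 407: C(407, 8) = 17424959239309050; 17424959239309050 < 18014398509481984? YES
  n = 408: C(408, 8) = 17773458424095231; 17773458424095231 < 18014398509481984? YES
  n = 409: C(409, 8) = 18128041135797879; 18128041135797879 < 18014398509481984? NO
The largest n with C(n, 8) < 18014398509481984 is n = 408 (where E[X] = 17773458424095231/18014398509481984 ≈ 0.987). Hence R_4(8) > 408, i.e. R_4(8) ≥ 409.

Largest n = 408; hence R_4(8) > 408.


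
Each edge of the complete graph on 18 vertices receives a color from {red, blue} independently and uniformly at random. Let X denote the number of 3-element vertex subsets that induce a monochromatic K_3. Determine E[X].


Let X = Σ_S X_S over the C(18, 3) = 816 subsets S of size 3, where X_S = 1 if the K_3 on S is monochromatic.
For a fixed S, the K_3 on S has C(3, 2) = 3 edges. P[all 3 edges red] = (1/2)^3, and likewise for blue, so P[monochromatic] = 2·(1/2)^3 = 2^{1 − 3} = 1/4.
By linearity of expectation: E[X] = C(18, 3) · 2^{1 − 3} = 816 · 1/4 = 204.
Numerically: E[X] ≈ 204.0000.

E[X] = C(18,3)·2^(1−C(3,2)) = 204 ≈ 204.0000.


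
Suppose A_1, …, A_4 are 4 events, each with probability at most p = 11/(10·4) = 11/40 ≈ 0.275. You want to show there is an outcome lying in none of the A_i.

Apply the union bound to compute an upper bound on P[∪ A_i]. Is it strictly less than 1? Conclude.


Union bound: P[∪_{i=1}^{4} A_i] ≤ Σ_i P[A_i] ≤ 4·p = 4·(11/40) = 11/10.
Numerically: 11/10 ≈ 1.100.
Is 11/10 < 1? NO.
Since the bound 11/10 is ≥ 1, the union bound is uninformative here; it does NOT by itself certify existence.

4·p = 11/10 ≈ 1.100; existence NOT certified by the union bound.


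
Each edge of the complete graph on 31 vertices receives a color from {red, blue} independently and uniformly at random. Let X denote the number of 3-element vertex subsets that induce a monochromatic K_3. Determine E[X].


Let X = Σ_S X_S over the C(31, 3) = 4495 subsets S of size 3, where X_S = 1 if the K_3 on S is monochromatic.
For a fixed S, the K_3 on S has C(3, 2) = 3 edges. P[all 3 edges red] = (1/2)^3, and likewise for blue, so P[monochromatic] = 2·(1/2)^3 = 2^{1 − 3} = 1/4.
Summing: E[X] = C(31, 3) · 2^{1 − 3} = 4495 · 1/4 = 4495/4.
Numerically: E[X] ≈ 1123.750000.

E[X] = C(31,3)·2^(1−C(3,2)) = 4495/4 ≈ 1123.750000.


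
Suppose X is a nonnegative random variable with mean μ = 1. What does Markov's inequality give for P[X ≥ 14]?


μ = E[X] = 1, a = 14.
Markov: P[X ≥ 14] ≤ μ/a = (1)/14 = 1/14.
Numerically: ≈ 0.0714.
(Since a = 14 > μ = 1.0000, the bound 1/14 is < 1 and informative.)

P[X ≥ 14] ≤ 1/14 ≈ 0.0714.


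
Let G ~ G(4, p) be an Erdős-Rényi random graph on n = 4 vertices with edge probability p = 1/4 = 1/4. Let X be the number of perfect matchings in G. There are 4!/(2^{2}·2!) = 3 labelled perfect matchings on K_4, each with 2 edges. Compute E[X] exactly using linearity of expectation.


K_4 has 4!/(2^{2}·2!) = 3 labelled perfect matchings.
For each such perfect matching H, let X_H = 1 if all 2 edges of H are present in G. Then P[X_H = 1] = p^{2} = (1/4)^{2} = 1/16.
Summing the indicators: E[X] = Σ_H E[X_H] = 3 · p^{2} = 3 · 1/16 = 3/16.
Numerically: E[X] ≈ 0.188.

E[X] = 3 · (1/4)^{2} = 3/16 ≈ 0.188.


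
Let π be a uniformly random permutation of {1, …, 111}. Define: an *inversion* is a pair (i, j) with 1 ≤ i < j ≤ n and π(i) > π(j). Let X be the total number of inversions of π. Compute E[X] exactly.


Write X = Σ X_I over the C(111, 2) = 6105 pairs i < j, with X_I the indicator of one inversion.
There are 6105 indicators.
For each fixed pair i < j, the values π(i) and π(j) are two distinct elements of {1, …, 111} in uniformly random order; by symmetry P[π(i) > π(j)] = 1/2.
By linearity: E[X] = 6105 · (1/2) = C(111, 2) · (1/2) = 6105/2 = 6105/2 ≈ 3052.5000.

E[X] = 6105/2 = 3052.5000.


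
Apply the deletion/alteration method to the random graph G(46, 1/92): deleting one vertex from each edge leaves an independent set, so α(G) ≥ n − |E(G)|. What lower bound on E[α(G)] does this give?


E[|E(G)|] = C(46, 2)·p = 1035 · (1/92) = 45/4.
E[α(G)] ≥ n − E[|E(G)|] = 46 − 45/4 = 139/4.
Numerically: ≈ 34.750.
(This is only a lower bound; the true E[α(G)] may be larger.)

E[α(G)] ≥ 139/4 ≈ 34.750.


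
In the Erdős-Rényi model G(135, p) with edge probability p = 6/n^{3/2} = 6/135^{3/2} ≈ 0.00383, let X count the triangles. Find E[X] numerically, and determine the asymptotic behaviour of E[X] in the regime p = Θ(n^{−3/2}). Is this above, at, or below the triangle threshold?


Number of potential triangles: C(135, 3) = 400995.
Each occurs with probability p³ ≈ (0.00383)³ ≈ 5.59695e-08.
By linearity: E[X] = C(135, 3)·p³ ≈ 400995 · 5.59695e-08 ≈ 0.022.
Since α = 3/2 > 1, p = c/n^{3/2} = o(1/n) is below the triangle threshold p ~ 1/n. Asymptotically E[X] ~ (c³/6)·n^{3(1−α)} = (6³/6)·n^{-1.5} → 0, so by Markov's inequality G has no triangles w.h.p.

E[X] ≈ 0.022; in regime p = Θ(1/n^{3/2}) E[X] tends to 0 (below the triangle threshold p ~ 1/n).


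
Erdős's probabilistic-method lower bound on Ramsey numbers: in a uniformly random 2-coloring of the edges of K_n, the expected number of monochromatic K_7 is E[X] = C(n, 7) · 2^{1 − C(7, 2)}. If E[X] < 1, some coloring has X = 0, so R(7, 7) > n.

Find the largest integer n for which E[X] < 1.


We need C(n, 7) · 2^{1 − 21} < 1, i.e. C(n, 7) < 2^{21 − 1} = 1048576.
Check values of n near the boundary:
  n = 26: C(26, 7) = 657800; 657800 < 1048576? YES
  n = 27: C(27, 7) = 888030; 888030 < 1048576? YES
  n = 28: C(28, 7) = 1184040; 1184040 < 1048576? NO
The largest n with C(n, 7) < 1048576 is n = 27 (where E[X] = 444015/524288 ≈ 0.8468914). Hence R(7, 7) > 27, i.e. R(7, 7) ≥ 28.

Largest n = 27; hence R(7, 7) > 27.


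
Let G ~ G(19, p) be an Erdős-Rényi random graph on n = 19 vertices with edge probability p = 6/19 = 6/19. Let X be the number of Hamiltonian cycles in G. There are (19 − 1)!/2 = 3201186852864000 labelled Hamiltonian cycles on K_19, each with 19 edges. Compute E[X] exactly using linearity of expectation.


K_19 has (19 − 1)!/2 = 3201186852864000 labelled Hamiltonian cycles.
For each such Hamiltonian cycle H, let X_H = 1 if all 19 edges of H are present in G. Then P[X_H = 1] = p^{19} = (6/19)^{19} = 609359740010496/1978419655660313589123979.
By linearity: E[X] = Σ_H E[X_H] = 3201186852864000 · p^{19} = 3201186852864000 · 609359740010496/1978419655660313589123979 = 1950674388386224952567660544000/1978419655660313589123979.
Numerically: E[X] ≈ 9.8598e+05.

E[X] = 3201186852864000 · (6/19)^{19} = 1950674388386224952567660544000/1978419655660313589123979 ≈ 9.8598e+05.


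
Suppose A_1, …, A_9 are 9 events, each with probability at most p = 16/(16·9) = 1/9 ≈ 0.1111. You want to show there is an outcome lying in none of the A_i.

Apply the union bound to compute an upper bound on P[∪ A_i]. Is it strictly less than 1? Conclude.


Union bound: P[∪_{i=1}^{9} A_i] ≤ Σ_i P[A_i] ≤ 9·p = 9·(1/9) = 1.
Numerically: 1 ≈ 1.0000.
Is 1 < 1? NO.
Since the bound 1 is ≥ 1, the union bound is uninformative here; it does NOT by itself certify existence.

9·p = 1 ≈ 1.0000; existence NOT certified by the union bound.


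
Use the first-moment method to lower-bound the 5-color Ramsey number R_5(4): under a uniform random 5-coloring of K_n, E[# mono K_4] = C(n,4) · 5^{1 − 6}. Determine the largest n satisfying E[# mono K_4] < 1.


We need C(n, 4) · 5^{1 − 6} < 1, i.e. C(n, 4) < 5^{6 − 1} = 3125.
Check values of n near the boundary:
  n = 13: C(13, 4) = 715; 715 < 3125? YES
  n = 14: C(14, 4) = 1001; 1001 < 3125? YES
  n = 15: C(15, 4) = 1365; 1365 < 3125? YES
  n = 16: C(16, 4) = 1820; 1820 < 3125? YES
  n = 17: C(17, 4) = 2380; 2380 < 3125? YES
  n = 18: C(18, 4) = 3060; 3060 < 3125? YES
  n = 19: C(19, 4) = 3876; 3876 < 3125? NO
The largest n with C(n, 4) < 3125 is n = 18 (where E[X] = 612/625 ≈ 0.97920). Hence R_5(4) > 18, i.e. R_5(4) ≥ 19.

Largest n = 18; hence R_5(4) > 18.


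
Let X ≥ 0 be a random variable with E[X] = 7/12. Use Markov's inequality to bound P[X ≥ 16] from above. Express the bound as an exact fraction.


μ = E[X] = 7/12, a = 16.
Markov: P[X ≥ 16] ≤ μ/a = (7/12)/16 = 7/192.
Numerically: ≈ 0.036.
(Since a = 16 > μ = 0.583, the bound 7/192 is < 1 and informative.)

P[X ≥ 16] ≤ 7/192 ≈ 0.036.


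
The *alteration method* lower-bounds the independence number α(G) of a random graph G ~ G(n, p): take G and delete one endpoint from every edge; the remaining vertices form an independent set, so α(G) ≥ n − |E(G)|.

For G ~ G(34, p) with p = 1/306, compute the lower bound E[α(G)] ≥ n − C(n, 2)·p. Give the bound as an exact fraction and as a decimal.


E[|E(G)|] = C(34, 2)·p = 561 · (1/306) = 11/6.
E[α(G)] ≥ n − E[|E(G)|] = 34 − 11/6 = 193/6.
Numerically: ≈ 32.16667.
(This is only a lower bound; the true E[α(G)] may be larger.)

E[α(G)] ≥ 193/6 ≈ 32.16667.


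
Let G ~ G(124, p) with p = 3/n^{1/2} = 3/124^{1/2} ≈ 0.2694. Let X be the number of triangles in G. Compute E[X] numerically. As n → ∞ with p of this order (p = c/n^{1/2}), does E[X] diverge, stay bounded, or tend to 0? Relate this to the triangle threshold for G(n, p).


Number of potential triangles: C(124, 3) = 310124.
Each occurs with probability p³ ≈ (0.2694)³ ≈ 1.955380e-02.
By linearity: E[X] = C(124, 3)·p³ ≈ 310124 · 1.955380e-02 ≈ 6064.1036.
Since α = 1/2 < 1, p = c/n^{1/2} ≫ 1/n is above the triangle threshold p ~ 1/n. Asymptotically E[X] ~ (c³/6)·n^{3(1−α)} = (3³/6)·n^{1.5} → ∞; triangles are abundant w.h.p.

E[X] ≈ 6064.1036; in regime p = Θ(1/n^{1/2}) E[X] diverges (above the triangle threshold p ~ 1/n).


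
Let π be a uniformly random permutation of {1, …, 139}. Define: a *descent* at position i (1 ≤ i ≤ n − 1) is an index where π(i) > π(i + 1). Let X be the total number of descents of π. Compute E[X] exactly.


Write X = Σ X_I over i = 1, …, 138, with X_I the indicator of one descent.
There are 138 indicators.
For each fixed i, the pair (π(i), π(i+1)) is a uniformly random ordered pair of distinct values from {1, …, 139}; by symmetry P[π(i) > π(i+1)] = 1/2.
By linearity: E[X] = 138 · (1/2) = (139 − 1) · (1/2) = 69 ≈ 69.00000.

E[X] = 69 = 69.00000.


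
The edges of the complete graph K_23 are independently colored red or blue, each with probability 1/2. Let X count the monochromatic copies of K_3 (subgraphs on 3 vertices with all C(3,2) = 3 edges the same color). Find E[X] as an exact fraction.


Let X = Σ_S X_S over the C(23, 3) = 1771 subsets S of size 3, where X_S = 1 if the K_3 on S is monochromatic.
For a fixed S, the K_3 on S has C(3, 2) = 3 edges. P[all 3 edges red] = (1/2)^3, and likewise for blue, so P[monochromatic] = 2·(1/2)^3 = 2^{1 − 3} = 1/4.
By linearity of expectation: E[X] = C(23, 3) · 2^{1 − 3} = 1771 · 1/4 = 1771/4.
Numerically: E[X] ≈ 442.750.

E[X] = C(23,3)·2^(1−C(3,2)) = 1771/4 ≈ 442.750.
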